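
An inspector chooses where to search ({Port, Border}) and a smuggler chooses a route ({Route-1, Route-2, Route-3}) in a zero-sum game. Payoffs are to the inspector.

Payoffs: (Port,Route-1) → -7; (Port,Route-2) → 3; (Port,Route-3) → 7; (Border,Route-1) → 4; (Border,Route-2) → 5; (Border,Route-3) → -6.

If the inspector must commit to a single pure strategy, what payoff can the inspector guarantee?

Row minima: Port → -7, Border → -6.
The best of these is -6.

-6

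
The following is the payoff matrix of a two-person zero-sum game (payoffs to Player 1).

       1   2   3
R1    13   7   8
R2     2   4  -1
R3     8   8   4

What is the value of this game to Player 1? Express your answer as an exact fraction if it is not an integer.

36/5

Row minima: R1 → 7, R2 → -1, R3 → 4; maximin = 7.
Column maxima: 1 → 13, 2 → 8, 3 → 8; minimax = 8.
7 ≠ 8, so there is no saddle point; optimal play is mixed.
R2 is strictly dominated by R1, so Player 1 never plays it.
1 is strictly dominated by 3 (it gives Player 1 strictly more in every row), so Player 2 never plays it.
On the remaining 2×2 (R1, R3 vs 2, 3):
Let Player 1 play R1 with probability p. Expected payoff against 2: 7p + 8(1−p) = −p + 8; against 3: 8p + 4(1−p) = 4p + 4.
Setting these equal: −p + 8 = 4p + 4 ⇒ −5p = -4 ⇒ p = 4/5, and the value is (-1)·(4/5) + 8 = 36/5.
For Player 2: with q = P(2), equating R1's and R3's payoffs gives −q + 8 = 4q + 4 ⇒ q = 4/5.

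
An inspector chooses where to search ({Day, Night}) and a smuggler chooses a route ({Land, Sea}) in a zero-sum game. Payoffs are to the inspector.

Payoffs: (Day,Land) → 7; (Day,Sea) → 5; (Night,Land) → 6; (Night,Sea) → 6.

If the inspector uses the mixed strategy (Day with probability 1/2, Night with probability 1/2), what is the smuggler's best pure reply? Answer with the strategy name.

If the smuggler plays Land, the inspector's expected payoff is (1/2)·7 + (1/2)·6 = 13/2.
If the smuggler plays Sea, the inspector's expected payoff is (1/2)·5 + (1/2)·6 = 11/2.
The smuggler minimizes the inspector's payoff; the smallest is 11/2, so the best response is Sea.

Sea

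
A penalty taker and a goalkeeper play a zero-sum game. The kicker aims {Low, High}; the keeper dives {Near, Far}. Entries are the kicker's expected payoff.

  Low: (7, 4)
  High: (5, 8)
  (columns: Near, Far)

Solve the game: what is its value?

Row minima: Low → 4, High → 5; maximin = 5.
Column maxima: Near → 7, Far → 8; minimax = 7.
5 ≠ 7, so there is no saddle point; optimal play is mixed.
Let the kicker play Low with probability p. Expected payoff against Near: 7p + 5(1−p) = 2p + 5; against Far: 4p + 8(1−p) = −4p + 8.
Setting these equal: 2p + 5 = −4p + 8 ⇒ 6p = 3 ⇒ p = 1/2, and the value is (2)·(1/2) + 5 = 6.
For the keeper: with q = P(Near), equating Low's and High's payoffs gives 3q + 4 = −3q + 8 ⇒ q = 2/3.

6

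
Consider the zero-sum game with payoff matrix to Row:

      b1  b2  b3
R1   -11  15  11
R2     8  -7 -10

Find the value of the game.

-11/20

Row minima: R1 → -11, R2 → -10; maximin = -10.
Column maxima: b1 → 8, b2 → 15, b3 → 11; minimax = 8.
-10 ≠ 8, so there is no saddle point; optimal play is mixed.
b2 is strictly dominated by b3 (it gives Row strictly more in every row), so Column never plays it.
On the remaining 2×2 (R1, R2 vs b1, b3):
Let Row play R1 with probability p. Expected payoff against b1: (-11)p + 8(1−p) = −19p + 8; against b3: 11p + (-10)(1−p) = 21p − 10.
Setting these equal: −19p + 8 = 21p − 10 ⇒ −40p = -18 ⇒ p = 9/20, and the value is (-19)·(9/20) + 8 = -11/20.
For Column: with q = P(b1), equating R1's and R2's payoffs gives −22q + 11 = 18q − 10 ⇒ q = 21/40.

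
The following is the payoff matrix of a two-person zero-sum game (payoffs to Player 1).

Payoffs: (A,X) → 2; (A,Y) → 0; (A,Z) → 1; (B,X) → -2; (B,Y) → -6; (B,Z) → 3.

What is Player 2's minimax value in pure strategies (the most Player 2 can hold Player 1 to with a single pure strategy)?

Column maxima: X → 2, Y → 0, Z → 3.
The smallest of these is 0.

0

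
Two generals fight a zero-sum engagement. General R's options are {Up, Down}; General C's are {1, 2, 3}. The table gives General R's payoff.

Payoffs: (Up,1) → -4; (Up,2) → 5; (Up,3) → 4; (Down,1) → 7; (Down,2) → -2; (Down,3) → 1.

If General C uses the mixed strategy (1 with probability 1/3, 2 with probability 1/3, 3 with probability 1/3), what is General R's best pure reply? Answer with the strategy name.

Expected payoff of Up: (1/3)·(-4) + (1/3)·5 + (1/3)·4 = 5/3.
Expected payoff of Down: (1/3)·7 + (1/3)·(-2) + (1/3)·1 = 2.
The largest is 2, so General R's best response is Down.

Down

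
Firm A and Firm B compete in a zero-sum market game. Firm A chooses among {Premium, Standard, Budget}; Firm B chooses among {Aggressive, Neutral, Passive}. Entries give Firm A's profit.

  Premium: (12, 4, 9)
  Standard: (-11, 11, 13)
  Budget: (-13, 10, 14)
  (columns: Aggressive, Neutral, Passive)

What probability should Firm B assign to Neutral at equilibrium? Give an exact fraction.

Row minima: Premium → 4, Standard → -11, Budget → -13; maximin = 4.
Column maxima: Aggressive → 12, Neutral → 11, Passive → 14; minimax = 11.
4 ≠ 11, so there is no saddle point; optimal play is mixed.
Passive is strictly dominated by Neutral (it gives Firm A strictly more in every row), so Firm B never plays it.
With Passive eliminated, Budget is strictly dominated by Standard (Standard gives Firm A strictly more in every remaining column), so Firm A never plays it.
On the remaining 2×2 (Premium, Standard vs Aggressive, Neutral):
Let Firm A play Premium with probability p. Expected payoff against Aggressive: 12p + (-11)(1−p) = 23p − 11; against Neutral: 4p + 11(1−p) = −7p + 11.
Setting these equal: 23p − 11 = −7p + 11 ⇒ 30p = 22 ⇒ p = 11/15, and the value is (23)·(11/15) − 11 = 88/15.
For Firm B: with q = P(Aggressive), equating Premium's and Standard's payoffs gives 8q + 4 = −22q + 11 ⇒ q = 7/30.

23/30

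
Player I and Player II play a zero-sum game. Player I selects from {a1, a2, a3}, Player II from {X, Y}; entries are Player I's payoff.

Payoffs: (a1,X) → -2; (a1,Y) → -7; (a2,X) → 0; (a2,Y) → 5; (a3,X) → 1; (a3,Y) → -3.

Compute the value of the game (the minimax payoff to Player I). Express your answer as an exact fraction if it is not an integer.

5/9

Row minima: a1 → -7, a2 → 0, a3 → -3; maximin = 0.
Column maxima: X → 1, Y → 5; minimax = 1.
0 ≠ 1, so there is no saddle point; optimal play is mixed.
a1 is strictly dominated by a2, so Player I never plays it.
On the remaining 2×2 (a2, a3 vs X, Y):
Let Player I play a2 with probability p. Expected payoff against X: 0p + 1(1−p) = −p + 1; against Y: 5p + (-3)(1−p) = 8p − 3.
Setting these equal: −p + 1 = 8p − 3 ⇒ −9p = -4 ⇒ p = 4/9, and the value is (-1)·(4/9) + 1 = 5/9.
For Player II: with q = P(X), equating a2's and a3's payoffs gives −5q + 5 = 4q − 3 ⇒ q = 8/9.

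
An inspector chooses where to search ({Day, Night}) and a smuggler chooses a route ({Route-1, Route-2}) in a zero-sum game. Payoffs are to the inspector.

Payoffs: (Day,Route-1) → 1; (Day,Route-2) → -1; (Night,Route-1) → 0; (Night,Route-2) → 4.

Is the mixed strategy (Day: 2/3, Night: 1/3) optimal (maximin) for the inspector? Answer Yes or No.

Against Route-1 this mix gives (2/3)·1 + (1/3)·0 = 2/3.
Against Route-2 this mix gives (2/3)·(-1) + (1/3)·4 = 2/3.
All of the smuggler's active replies (Route-1, Route-2) yield 2/3, and no column does worse for the inspector. The mix makes the smuggler indifferent and guarantees 2/3, so it is optimal.

Yes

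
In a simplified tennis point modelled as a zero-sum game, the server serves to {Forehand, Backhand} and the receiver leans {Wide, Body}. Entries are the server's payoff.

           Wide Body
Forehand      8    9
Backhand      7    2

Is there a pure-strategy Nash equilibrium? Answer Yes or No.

Yes

Row minima: Forehand → 8, Backhand → 2; maximin = 8.
Column maxima: Wide → 8, Body → 9; minimax = 8.
maximin = minimax = 8, so a saddle point exists.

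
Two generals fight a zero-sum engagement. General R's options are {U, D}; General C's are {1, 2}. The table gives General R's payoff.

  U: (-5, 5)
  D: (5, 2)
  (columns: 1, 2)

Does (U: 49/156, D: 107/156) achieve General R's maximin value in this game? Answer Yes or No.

Against 1 this mix gives (49/156)·(-5) + (107/156)·5 = 145/78.
Against 2 this mix gives (49/156)·5 + (107/156)·2 = 153/52.
General C will play 1, holding General R to 145/78. Shifting weight toward the row that does better against 1 would raise this floor (the equalizing mix achieves 35/13 against both 1 and 2), so the proposed strategy is not optimal.

No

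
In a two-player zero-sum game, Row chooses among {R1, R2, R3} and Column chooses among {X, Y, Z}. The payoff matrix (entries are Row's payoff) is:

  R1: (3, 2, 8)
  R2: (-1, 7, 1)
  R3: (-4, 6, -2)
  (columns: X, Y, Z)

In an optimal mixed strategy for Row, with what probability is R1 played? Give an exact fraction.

Row minima: R1 → 2, R2 → -1, R3 → -4; maximin = 2.
Column maxima: X → 3, Y → 7, Z → 8; minimax = 3.
2 ≠ 3, so there is no saddle point; optimal play is mixed.
R3 is strictly dominated by R2, so Row never plays it.
Z is strictly dominated by X (it gives Row strictly more in every row), so Column never plays it.
On the remaining 2×2 (R1, R2 vs X, Y):
Let Row play R1 with probability p. Expected payoff against X: 3p + (-1)(1−p) = 4p − 1; against Y: 2p + 7(1−p) = −5p + 7.
Setting these equal: 4p − 1 = −5p + 7 ⇒ 9p = 8 ⇒ p = 8/9, and the value is (4)·(8/9) − 1 = 23/9.
For Column: with q = P(X), equating R1's and R2's payoffs gives q + 2 = −8q + 7 ⇒ q = 5/9.

8/9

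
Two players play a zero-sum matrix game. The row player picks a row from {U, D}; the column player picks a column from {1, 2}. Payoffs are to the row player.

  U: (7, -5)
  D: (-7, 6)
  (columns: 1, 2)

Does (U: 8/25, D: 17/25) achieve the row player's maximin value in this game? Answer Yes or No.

No

Against 1 this mix gives (8/25)·7 + (17/25)·(-7) = -63/25.
Against 2 this mix gives (8/25)·(-5) + (17/25)·6 = 62/25.
The column player will play 1, holding the row player to -63/25. Shifting weight toward the row that does better against 1 would raise this floor (the equalizing mix achieves 7/25 against both 1 and 2), so the proposed strategy is not optimal.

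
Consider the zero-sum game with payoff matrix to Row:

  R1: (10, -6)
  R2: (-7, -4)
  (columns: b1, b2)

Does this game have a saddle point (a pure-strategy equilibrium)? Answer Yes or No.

No

Row minima: R1 → -6, R2 → -7; maximin = -6.
Column maxima: b1 → 10, b2 → -4; minimax = -4.
-6 ≠ -4, so no pure-strategy equilibrium exists.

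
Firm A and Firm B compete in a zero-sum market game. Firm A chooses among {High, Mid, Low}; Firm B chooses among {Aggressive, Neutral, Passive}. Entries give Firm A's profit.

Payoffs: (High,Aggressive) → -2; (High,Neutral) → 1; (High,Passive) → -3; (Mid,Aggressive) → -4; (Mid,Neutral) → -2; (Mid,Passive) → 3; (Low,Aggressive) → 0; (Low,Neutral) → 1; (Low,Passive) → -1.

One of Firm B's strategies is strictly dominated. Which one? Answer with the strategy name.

Aggressive holds Firm A's payoff strictly below Neutral in every row: -2 < 1, -4 < -2, 0 < 1.
So Neutral is strictly dominated for Firm B.

Neutral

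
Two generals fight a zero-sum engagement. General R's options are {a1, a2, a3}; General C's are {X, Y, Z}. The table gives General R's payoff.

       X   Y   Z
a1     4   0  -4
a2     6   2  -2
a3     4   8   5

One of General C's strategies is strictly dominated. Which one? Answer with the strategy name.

Y

Z holds General R's payoff strictly below Y in every row: -4 < 0, -2 < 2, 5 < 8.
So Y is strictly dominated for General C.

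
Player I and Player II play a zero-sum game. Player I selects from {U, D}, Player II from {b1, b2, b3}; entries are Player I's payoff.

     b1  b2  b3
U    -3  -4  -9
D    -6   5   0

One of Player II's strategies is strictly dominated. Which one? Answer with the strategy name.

b2

b3 holds Player I's payoff strictly below b2 in every row: -9 < -4, 0 < 5.
So b2 is strictly dominated for Player II.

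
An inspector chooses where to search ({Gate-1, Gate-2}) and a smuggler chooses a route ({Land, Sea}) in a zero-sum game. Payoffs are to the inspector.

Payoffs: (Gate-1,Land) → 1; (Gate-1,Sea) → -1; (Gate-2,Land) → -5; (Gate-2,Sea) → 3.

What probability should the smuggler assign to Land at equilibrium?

2/5

Row minima: Gate-1 → -1, Gate-2 → -5; maximin = -1.
Column maxima: Land → 1, Sea → 3; minimax = 1.
-1 ≠ 1, so there is no saddle point; optimal play is mixed.
Let the inspector play Gate-1 with probability p. Expected payoff against Land: 1p + (-5)(1−p) = 6p − 5; against Sea: (-1)p + 3(1−p) = −4p + 3.
Setting these equal: 6p − 5 = −4p + 3 ⇒ 10p = 8 ⇒ p = 4/5, and the value is (6)·(4/5) − 5 = -1/5.
For the smuggler: with q = P(Land), equating Gate-1's and Gate-2's payoffs gives 2q − 1 = −8q + 3 ⇒ q = 2/5.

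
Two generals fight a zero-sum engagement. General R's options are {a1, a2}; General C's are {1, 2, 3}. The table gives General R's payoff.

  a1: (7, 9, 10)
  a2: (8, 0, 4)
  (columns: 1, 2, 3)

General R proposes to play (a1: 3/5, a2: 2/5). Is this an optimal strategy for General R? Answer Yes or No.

Against 1 this mix gives (3/5)·7 + (2/5)·8 = 37/5.
Against 2 this mix gives (3/5)·9 + (2/5)·0 = 27/5.
Against 3 this mix gives (3/5)·10 + (2/5)·4 = 38/5.
General C will play 2, holding General R to 27/5. Shifting weight toward the row that does better against 2 would raise this floor (the equalizing mix achieves 36/5 against both 2 and 1), so the proposed strategy is not optimal.

No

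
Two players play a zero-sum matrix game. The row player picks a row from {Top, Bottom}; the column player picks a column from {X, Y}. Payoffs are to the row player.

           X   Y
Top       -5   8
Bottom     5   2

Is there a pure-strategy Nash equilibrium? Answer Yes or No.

No

Row minima: Top → -5, Bottom → 2; maximin = 2.
Column maxima: X → 5, Y → 8; minimax = 5.
2 ≠ 5, so no pure-strategy equilibrium exists.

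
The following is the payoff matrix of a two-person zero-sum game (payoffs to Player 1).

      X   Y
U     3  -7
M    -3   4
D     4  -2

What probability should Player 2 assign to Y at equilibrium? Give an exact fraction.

7/13

Row minima: U → -7, M → -3, D → -2; maximin = -2.
Column maxima: X → 4, Y → 4; minimax = 4.
-2 ≠ 4, so there is no saddle point; optimal play is mixed.
U is strictly dominated by D, so Player 1 never plays it.
On the remaining 2×2 (M, D vs X, Y):
Let Player 1 play M with probability p. Expected payoff against X: (-3)p + 4(1−p) = −7p + 4; against Y: 4p + (-2)(1−p) = 6p − 2.
Setting these equal: −7p + 4 = 6p − 2 ⇒ −13p = -6 ⇒ p = 6/13, and the value is (-7)·(6/13) + 4 = 10/13.
For Player 2: with q = P(X), equating M's and D's payoffs gives −7q + 4 = 6q − 2 ⇒ q = 6/13.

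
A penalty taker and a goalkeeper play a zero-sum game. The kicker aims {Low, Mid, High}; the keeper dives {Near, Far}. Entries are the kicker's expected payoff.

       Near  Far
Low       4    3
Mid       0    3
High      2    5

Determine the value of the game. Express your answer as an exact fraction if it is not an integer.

7/2

Row minima: Low → 3, Mid → 0, High → 2; maximin = 3.
Column maxima: Near → 4, Far → 5; minimax = 4.
3 ≠ 4, so there is no saddle point; optimal play is mixed.
Mid is strictly dominated by High, so the kicker never plays it.
On the remaining 2×2 (Low, High vs Near, Far):
Let the kicker play Low with probability p. Expected payoff against Near: 4p + 2(1−p) = 2p + 2; against Far: 3p + 5(1−p) = −2p + 5.
Setting these equal: 2p + 2 = −2p + 5 ⇒ 4p = 3 ⇒ p = 3/4, and the value is (2)·(3/4) + 2 = 7/2.
For the keeper: with q = P(Near), equating Low's and High's payoffs gives q + 3 = −3q + 5 ⇒ q = 1/2.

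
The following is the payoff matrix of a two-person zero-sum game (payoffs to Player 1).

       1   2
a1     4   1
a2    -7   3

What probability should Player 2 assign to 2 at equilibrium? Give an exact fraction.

11/13

Row minima: a1 → 1, a2 → -7; maximin = 1.
Column maxima: 1 → 4, 2 → 3; minimax = 3.
1 ≠ 3, so there is no saddle point; optimal play is mixed.
Let Player 1 play a1 with probability p. Expected payoff against 1: 4p + (-7)(1−p) = 11p − 7; against 2: 1p + 3(1−p) = −2p + 3.
Setting these equal: 11p − 7 = −2p + 3 ⇒ 13p = 10 ⇒ p = 10/13, and the value is (11)·(10/13) − 7 = 19/13.
For Player 2: with q = P(1), equating a1's and a2's payoffs gives 3q + 1 = −10q + 3 ⇒ q = 2/13.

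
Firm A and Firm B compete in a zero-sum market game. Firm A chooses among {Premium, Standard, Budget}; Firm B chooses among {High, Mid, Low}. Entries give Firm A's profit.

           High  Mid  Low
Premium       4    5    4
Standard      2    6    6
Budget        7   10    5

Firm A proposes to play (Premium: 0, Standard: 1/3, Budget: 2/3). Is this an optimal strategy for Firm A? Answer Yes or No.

Yes

Against High this mix gives (1/3)·2 + (2/3)·7 = 16/3.
Against Mid this mix gives (1/3)·6 + (2/3)·10 = 26/3.
Against Low this mix gives (1/3)·6 + (2/3)·5 = 16/3.
All of Firm B's active replies (High, Low) yield 16/3, and no column does worse for Firm A. The mix makes Firm B indifferent and guarantees 16/3, so it is optimal.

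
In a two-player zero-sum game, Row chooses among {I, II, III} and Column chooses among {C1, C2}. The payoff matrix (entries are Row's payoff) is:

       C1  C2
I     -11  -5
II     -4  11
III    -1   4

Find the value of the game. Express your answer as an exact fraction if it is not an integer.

Row minima: I → -11, II → -4, III → -1; maximin = -1.
Column maxima: C1 → -1, C2 → 11; minimax = -1.
Since maximin = minimax = -1, there is a saddle point and the value is -1.

-1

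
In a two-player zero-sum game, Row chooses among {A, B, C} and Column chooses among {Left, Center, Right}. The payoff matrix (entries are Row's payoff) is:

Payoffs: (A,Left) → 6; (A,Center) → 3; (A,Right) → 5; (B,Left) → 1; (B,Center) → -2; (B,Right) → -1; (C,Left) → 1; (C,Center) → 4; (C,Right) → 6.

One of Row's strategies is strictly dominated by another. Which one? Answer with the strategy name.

A gives a strictly higher payoff than B against every column: 6 > 1, 3 > -2, 5 > -1.
So B is strictly dominated and Row never plays it.

B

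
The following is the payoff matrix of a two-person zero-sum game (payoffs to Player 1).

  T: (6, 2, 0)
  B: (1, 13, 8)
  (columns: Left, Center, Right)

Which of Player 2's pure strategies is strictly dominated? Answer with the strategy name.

Right holds Player 1's payoff strictly below Center in every row: 0 < 2, 8 < 13.
So Center is strictly dominated for Player 2.

Center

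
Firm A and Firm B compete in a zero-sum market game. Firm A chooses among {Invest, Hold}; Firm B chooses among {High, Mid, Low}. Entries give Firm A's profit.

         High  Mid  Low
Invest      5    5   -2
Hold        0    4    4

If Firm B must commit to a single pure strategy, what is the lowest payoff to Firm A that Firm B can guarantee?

4

Column maxima: High → 5, Mid → 5, Low → 4.
The smallest of these is 4.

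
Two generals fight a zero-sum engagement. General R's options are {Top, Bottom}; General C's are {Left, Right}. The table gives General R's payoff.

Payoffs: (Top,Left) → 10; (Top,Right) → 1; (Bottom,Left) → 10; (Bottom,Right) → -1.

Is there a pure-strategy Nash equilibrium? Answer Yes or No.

Yes

Row minima: Top → 1, Bottom → -1; maximin = 1.
Column maxima: Left → 10, Right → 1; minimax = 1.
maximin = minimax = 1, so a saddle point exists.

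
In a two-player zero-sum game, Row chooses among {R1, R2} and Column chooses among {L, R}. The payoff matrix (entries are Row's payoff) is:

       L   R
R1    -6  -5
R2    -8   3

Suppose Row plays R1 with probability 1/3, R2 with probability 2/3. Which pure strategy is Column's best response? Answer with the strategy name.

If Column plays L, Row's expected payoff is (1/3)·(-6) + (2/3)·(-8) = -22/3.
If Column plays R, Row's expected payoff is (1/3)·(-5) + (2/3)·3 = 1/3.
Column minimizes Row's payoff; the smallest is -22/3, so the best response is L.

L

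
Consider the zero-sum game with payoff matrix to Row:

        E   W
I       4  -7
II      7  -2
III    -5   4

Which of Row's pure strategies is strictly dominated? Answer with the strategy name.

I

II gives a strictly higher payoff than I against every column: 7 > 4, -2 > -7.
So I is strictly dominated and Row never plays it.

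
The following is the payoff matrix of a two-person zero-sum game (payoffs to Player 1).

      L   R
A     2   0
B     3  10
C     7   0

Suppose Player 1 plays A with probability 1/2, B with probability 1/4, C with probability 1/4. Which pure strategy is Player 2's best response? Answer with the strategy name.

If Player 2 plays L, Player 1's expected payoff is (1/2)·2 + (1/4)·3 + (1/4)·7 = 7/2.
If Player 2 plays R, Player 1's expected payoff is (1/2)·0 + (1/4)·10 + (1/4)·0 = 5/2.
Player 2 minimizes Player 1's payoff; the smallest is 5/2, so the best response is R.

R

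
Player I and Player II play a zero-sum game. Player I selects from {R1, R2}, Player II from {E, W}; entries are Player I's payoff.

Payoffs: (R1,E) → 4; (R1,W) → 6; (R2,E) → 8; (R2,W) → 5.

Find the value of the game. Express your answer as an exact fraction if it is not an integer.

Row minima: R1 → 4, R2 → 5; maximin = 5.
Column maxima: E → 8, W → 6; minimax = 6.
5 ≠ 6, so there is no saddle point; optimal play is mixed.
Let Player I play R1 with probability p. Expected payoff against E: 4p + 8(1−p) = −4p + 8; against W: 6p + 5(1−p) = p + 5.
Setting these equal: −4p + 8 = p + 5 ⇒ −5p = -3 ⇒ p = 3/5, and the value is (-4)·(3/5) + 8 = 28/5.
For Player II: with q = P(E), equating R1's and R2's payoffs gives −2q + 6 = 3q + 5 ⇒ q = 1/5.

28/5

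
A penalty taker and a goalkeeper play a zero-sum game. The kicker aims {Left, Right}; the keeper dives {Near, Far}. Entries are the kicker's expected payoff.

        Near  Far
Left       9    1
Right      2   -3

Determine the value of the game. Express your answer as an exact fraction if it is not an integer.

Row minima: Left → 1, Right → -3; maximin = 1.
Column maxima: Near → 9, Far → 1; minimax = 1.
Since maximin = minimax = 1, there is a saddle point and the value is 1.

1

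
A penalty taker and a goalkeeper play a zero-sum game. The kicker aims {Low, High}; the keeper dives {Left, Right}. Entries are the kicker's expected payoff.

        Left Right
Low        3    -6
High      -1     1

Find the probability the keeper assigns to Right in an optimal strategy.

4/11

Row minima: Low → -6, High → -1; maximin = -1.
Column maxima: Left → 3, Right → 1; minimax = 1.
-1 ≠ 1, so there is no saddle point; optimal play is mixed.
Let the kicker play Low with probability p. Expected payoff against Left: 3p + (-1)(1−p) = 4p − 1; against Right: (-6)p + 1(1−p) = −7p + 1.
Setting these equal: 4p − 1 = −7p + 1 ⇒ 11p = 2 ⇒ p = 2/11, and the value is (4)·(2/11) − 1 = -3/11.
For the keeper: with q = P(Left), equating Low's and High's payoffs gives 9q − 6 = −2q + 1 ⇒ q = 7/11.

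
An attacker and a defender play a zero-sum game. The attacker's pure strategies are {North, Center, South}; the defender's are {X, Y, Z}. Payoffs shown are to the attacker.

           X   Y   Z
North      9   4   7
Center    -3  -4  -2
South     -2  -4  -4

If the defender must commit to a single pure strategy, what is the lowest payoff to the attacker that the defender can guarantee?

4

Column maxima: X → 9, Y → 4, Z → 7.
The smallest of these is 4.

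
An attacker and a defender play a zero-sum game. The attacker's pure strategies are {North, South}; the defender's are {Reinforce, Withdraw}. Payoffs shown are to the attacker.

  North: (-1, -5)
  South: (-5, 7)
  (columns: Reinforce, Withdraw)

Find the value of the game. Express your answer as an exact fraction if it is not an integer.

-2

Row minima: North → -5, South → -5; maximin = -5.
Column maxima: Reinforce → -1, Withdraw → 7; minimax = -1.
-5 ≠ -1, so there is no saddle point; optimal play is mixed.
Let the attacker play North with probability p. Expected payoff against Reinforce: (-1)p + (-5)(1−p) = 4p − 5; against Withdraw: (-5)p + 7(1−p) = −12p + 7.
Setting these equal: 4p − 5 = −12p + 7 ⇒ 16p = 12 ⇒ p = 3/4, and the value is (4)·(3/4) − 5 = -2.
For the defender: with q = P(Reinforce), equating North's and South's payoffs gives 4q − 5 = −12q + 7 ⇒ q = 3/4.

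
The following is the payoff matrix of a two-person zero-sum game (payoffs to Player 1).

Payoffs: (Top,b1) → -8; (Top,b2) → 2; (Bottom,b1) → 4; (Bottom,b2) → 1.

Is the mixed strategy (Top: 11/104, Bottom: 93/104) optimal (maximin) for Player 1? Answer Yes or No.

Against b1 this mix gives (11/104)·(-8) + (93/104)·4 = 71/26.
Against b2 this mix gives (11/104)·2 + (93/104)·1 = 115/104.
Player 2 will play b2, holding Player 1 to 115/104. Shifting weight toward the row that does better against b2 would raise this floor (the equalizing mix achieves 16/13 against both b2 and b1), so the proposed strategy is not optimal.

No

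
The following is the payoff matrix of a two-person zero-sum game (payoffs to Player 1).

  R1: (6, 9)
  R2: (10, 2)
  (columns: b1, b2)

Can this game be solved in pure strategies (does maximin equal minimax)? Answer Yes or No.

No

Row minima: R1 → 6, R2 → 2; maximin = 6.
Column maxima: b1 → 10, b2 → 9; minimax = 9.
6 ≠ 9, so no pure-strategy equilibrium exists.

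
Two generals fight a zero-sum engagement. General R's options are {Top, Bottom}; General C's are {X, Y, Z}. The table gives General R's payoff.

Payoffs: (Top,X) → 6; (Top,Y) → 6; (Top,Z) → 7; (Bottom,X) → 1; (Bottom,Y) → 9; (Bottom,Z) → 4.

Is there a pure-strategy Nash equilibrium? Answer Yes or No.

Yes

Row minima: Top → 6, Bottom → 1; maximin = 6.
Column maxima: X → 6, Y → 9, Z → 7; minimax = 6.
maximin = minimax = 6, so a saddle point exists.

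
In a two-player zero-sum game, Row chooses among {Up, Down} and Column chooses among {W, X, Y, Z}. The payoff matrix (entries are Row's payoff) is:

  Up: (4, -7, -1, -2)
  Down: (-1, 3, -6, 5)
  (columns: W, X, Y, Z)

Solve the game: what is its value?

-3

Row minima: Up → -7, Down → -6; maximin = -6.
Column maxima: W → 4, X → 3, Y → -1, Z → 5; minimax = -1.
-6 ≠ -1, so there is no saddle point; optimal play is mixed.
W is strictly dominated by Y (it gives Row strictly more in every row), so Column never plays it.
Z is strictly dominated by X (it gives Row strictly more in every row), so Column never plays it.
On the remaining 2×2 (Up, Down vs X, Y):
Let Row play Up with probability p. Expected payoff against X: (-7)p + 3(1−p) = −10p + 3; against Y: (-1)p + (-6)(1−p) = 5p − 6.
Setting these equal: −10p + 3 = 5p − 6 ⇒ −15p = -9 ⇒ p = 3/5, and the value is (-10)·(3/5) + 3 = -3.
For Column: with q = P(X), equating Up's and Down's payoffs gives −6q − 1 = 9q − 6 ⇒ q = 1/3.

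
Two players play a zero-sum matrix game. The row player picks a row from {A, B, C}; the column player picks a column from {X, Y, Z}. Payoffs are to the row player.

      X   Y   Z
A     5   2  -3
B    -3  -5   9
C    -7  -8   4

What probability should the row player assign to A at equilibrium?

Row minima: A → -3, B → -5, C → -8; maximin = -3.
Column maxima: X → 5, Y → 2, Z → 9; minimax = 2.
-3 ≠ 2, so there is no saddle point; optimal play is mixed.
C is strictly dominated by B, so the row player never plays it.
X is strictly dominated by Y (it gives the row player strictly more in every row), so the column player never plays it.
On the remaining 2×2 (A, B vs Y, Z):
Let the row player play A with probability p. Expected payoff against Y: 2p + (-5)(1−p) = 7p − 5; against Z: (-3)p + 9(1−p) = −12p + 9.
Setting these equal: 7p − 5 = −12p + 9 ⇒ 19p = 14 ⇒ p = 14/19, and the value is (7)·(14/19) − 5 = 3/19.
For the column player: with q = P(Y), equating A's and B's payoffs gives 5q − 3 = −14q + 9 ⇒ q = 12/19.

14/19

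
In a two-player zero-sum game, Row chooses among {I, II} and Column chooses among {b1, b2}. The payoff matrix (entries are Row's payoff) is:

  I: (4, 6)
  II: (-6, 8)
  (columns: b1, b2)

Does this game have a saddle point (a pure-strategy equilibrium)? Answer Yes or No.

Yes

Row minima: I → 4, II → -6; maximin = 4.
Column maxima: b1 → 4, b2 → 8; minimax = 4.
maximin = minimax = 4, so a saddle point exists.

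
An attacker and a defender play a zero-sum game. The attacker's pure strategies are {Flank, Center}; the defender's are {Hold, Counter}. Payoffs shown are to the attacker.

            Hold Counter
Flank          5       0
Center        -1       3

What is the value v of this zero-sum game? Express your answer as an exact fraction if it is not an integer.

Row minima: Flank → 0, Center → -1; maximin = 0.
Column maxima: Hold → 5, Counter → 3; minimax = 3.
0 ≠ 3, so there is no saddle point; optimal play is mixed.
Let the attacker play Flank with probability p. Expected payoff against Hold: 5p + (-1)(1−p) = 6p − 1; against Counter: 0p + 3(1−p) = −3p + 3.
Setting these equal: 6p − 1 = −3p + 3 ⇒ 9p = 4 ⇒ p = 4/9, and the value is (6)·(4/9) − 1 = 5/3.
For the defender: with q = P(Hold), equating Flank's and Center's payoffs gives 5q = −4q + 3 ⇒ q = 1/3.

5/3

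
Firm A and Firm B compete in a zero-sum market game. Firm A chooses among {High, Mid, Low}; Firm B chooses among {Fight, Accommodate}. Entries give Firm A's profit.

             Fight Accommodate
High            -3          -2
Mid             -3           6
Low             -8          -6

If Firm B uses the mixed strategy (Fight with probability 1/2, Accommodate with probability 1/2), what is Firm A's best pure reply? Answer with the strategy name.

Expected payoff of High: (1/2)·(-3) + (1/2)·(-2) = -5/2.
Expected payoff of Mid: (1/2)·(-3) + (1/2)·6 = 3/2.
Expected payoff of Low: (1/2)·(-8) + (1/2)·(-6) = -7.
The largest is 3/2, so Firm A's best response is Mid.

Mid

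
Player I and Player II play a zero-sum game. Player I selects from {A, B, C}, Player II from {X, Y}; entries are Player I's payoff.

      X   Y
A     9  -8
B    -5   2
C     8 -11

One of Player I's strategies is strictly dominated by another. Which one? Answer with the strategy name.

C

A gives a strictly higher payoff than C against every column: 9 > 8, -8 > -11.
So C is strictly dominated and Player I never plays it.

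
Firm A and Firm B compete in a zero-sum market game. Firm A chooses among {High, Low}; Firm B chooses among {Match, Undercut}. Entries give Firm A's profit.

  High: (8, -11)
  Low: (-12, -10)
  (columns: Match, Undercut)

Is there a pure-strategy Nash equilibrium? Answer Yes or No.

No

Row minima: High → -11, Low → -12; maximin = -11.
Column maxima: Match → 8, Undercut → -10; minimax = -10.
-11 ≠ -10, so no pure-strategy equilibrium exists.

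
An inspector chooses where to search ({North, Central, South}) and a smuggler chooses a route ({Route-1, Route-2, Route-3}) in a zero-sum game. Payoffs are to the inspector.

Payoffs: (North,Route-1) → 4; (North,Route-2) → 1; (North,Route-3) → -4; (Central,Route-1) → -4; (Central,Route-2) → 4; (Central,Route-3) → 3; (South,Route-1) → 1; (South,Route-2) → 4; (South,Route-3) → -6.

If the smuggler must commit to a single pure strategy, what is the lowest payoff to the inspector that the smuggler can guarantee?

Column maxima: Route-1 → 4, Route-2 → 4, Route-3 → 3.
The smallest of these is 3.

3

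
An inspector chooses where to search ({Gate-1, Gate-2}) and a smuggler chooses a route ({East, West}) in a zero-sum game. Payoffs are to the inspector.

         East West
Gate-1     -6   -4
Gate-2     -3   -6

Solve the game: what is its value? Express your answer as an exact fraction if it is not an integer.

-24/5

Row minima: Gate-1 → -6, Gate-2 → -6; maximin = -6.
Column maxima: East → -3, West → -4; minimax = -4.
-6 ≠ -4, so there is no saddle point; optimal play is mixed.
Let the inspector play Gate-1 with probability p. Expected payoff against East: (-6)p + (-3)(1−p) = −3p − 3; against West: (-4)p + (-6)(1−p) = 2p − 6.
Setting these equal: −3p − 3 = 2p − 6 ⇒ −5p = -3 ⇒ p = 3/5, and the value is (-3)·(3/5) − 3 = -24/5.
For the smuggler: with q = P(East), equating Gate-1's and Gate-2's payoffs gives −2q − 4 = 3q − 6 ⇒ q = 2/5.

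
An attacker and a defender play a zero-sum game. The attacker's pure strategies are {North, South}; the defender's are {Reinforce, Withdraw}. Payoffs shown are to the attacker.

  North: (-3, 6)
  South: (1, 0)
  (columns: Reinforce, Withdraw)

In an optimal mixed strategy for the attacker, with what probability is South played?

Row minima: North → -3, South → 0; maximin = 0.
Column maxima: Reinforce → 1, Withdraw → 6; minimax = 1.
0 ≠ 1, so there is no saddle point; optimal play is mixed.
Let the attacker play North with probability p. Expected payoff against Reinforce: (-3)p + 1(1−p) = −4p + 1; against Withdraw: 6p + 0(1−p) = 6p.
Setting these equal: −4p + 1 = 6p ⇒ −10p = -1 ⇒ p = 1/10, and the value is (-4)·(1/10) + 1 = 3/5.
For the defender: with q = P(Reinforce), equating North's and South's payoffs gives −9q + 6 = q ⇒ q = 3/5.

9/10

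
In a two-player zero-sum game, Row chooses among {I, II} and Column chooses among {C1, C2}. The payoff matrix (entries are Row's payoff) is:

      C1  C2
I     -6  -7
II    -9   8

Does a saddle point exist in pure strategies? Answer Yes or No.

Row minima: I → -7, II → -9; maximin = -7.
Column maxima: C1 → -6, C2 → 8; minimax = -6.
-7 ≠ -6, so no pure-strategy equilibrium exists.

No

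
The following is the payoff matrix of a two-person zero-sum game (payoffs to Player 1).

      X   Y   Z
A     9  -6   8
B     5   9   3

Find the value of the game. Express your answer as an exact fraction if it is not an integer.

Row minima: A → -6, B → 3; maximin = 3.
Column maxima: X → 9, Y → 9, Z → 8; minimax = 8.
3 ≠ 8, so there is no saddle point; optimal play is mixed.
X is strictly dominated by Z (it gives Player 1 strictly more in every row), so Player 2 never plays it.
On the remaining 2×2 (A, B vs Y, Z):
Let Player 1 play A with probability p. Expected payoff against Y: (-6)p + 9(1−p) = −15p + 9; against Z: 8p + 3(1−p) = 5p + 3.
Setting these equal: −15p + 9 = 5p + 3 ⇒ −20p = -6 ⇒ p = 3/10, and the value is (-15)·(3/10) + 9 = 9/2.
For Player 2: with q = P(Y), equating A's and B's payoffs gives −14q + 8 = 6q + 3 ⇒ q = 1/4.

9/2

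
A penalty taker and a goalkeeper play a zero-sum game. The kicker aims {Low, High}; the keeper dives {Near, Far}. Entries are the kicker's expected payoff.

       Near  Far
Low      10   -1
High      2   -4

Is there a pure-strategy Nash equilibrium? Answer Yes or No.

Yes

Row minima: Low → -1, High → -4; maximin = -1.
Column maxima: Near → 10, Far → -1; minimax = -1.
maximin = minimax = -1, so a saddle point exists.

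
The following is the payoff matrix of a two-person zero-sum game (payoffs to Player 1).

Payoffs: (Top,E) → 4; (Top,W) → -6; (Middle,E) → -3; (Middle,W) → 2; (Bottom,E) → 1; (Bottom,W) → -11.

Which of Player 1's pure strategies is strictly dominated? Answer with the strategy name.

Top gives a strictly higher payoff than Bottom against every column: 4 > 1, -6 > -11.
So Bottom is strictly dominated and Player 1 never plays it.

Bottom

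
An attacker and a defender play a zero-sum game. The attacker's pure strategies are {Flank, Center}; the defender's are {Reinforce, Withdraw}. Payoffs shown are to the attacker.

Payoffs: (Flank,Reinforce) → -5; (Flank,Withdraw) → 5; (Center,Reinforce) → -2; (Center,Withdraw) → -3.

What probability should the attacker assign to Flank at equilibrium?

Row minima: Flank → -5, Center → -3; maximin = -3.
Column maxima: Reinforce → -2, Withdraw → 5; minimax = -2.
-3 ≠ -2, so there is no saddle point; optimal play is mixed.
Let the attacker play Flank with probability p. Expected payoff against Reinforce: (-5)p + (-2)(1−p) = −3p − 2; against Withdraw: 5p + (-3)(1−p) = 8p − 3.
Setting these equal: −3p − 2 = 8p − 3 ⇒ −11p = -1 ⇒ p = 1/11, and the value is (-3)·(1/11) − 2 = -25/11.
For the defender: with q = P(Reinforce), equating Flank's and Center's payoffs gives −10q + 5 = q − 3 ⇒ q = 8/11.

1/11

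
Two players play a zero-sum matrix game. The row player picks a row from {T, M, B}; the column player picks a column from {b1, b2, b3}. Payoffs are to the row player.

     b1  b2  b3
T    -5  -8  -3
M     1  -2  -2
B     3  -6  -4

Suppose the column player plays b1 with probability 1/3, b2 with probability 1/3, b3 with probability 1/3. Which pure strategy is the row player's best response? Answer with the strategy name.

Expected payoff of T: (1/3)·(-5) + (1/3)·(-8) + (1/3)·(-3) = -16/3.
Expected payoff of M: (1/3)·1 + (1/3)·(-2) + (1/3)·(-2) = -1.
Expected payoff of B: (1/3)·3 + (1/3)·(-6) + (1/3)·(-4) = -7/3.
The largest is -1, so the row player's best response is M.

M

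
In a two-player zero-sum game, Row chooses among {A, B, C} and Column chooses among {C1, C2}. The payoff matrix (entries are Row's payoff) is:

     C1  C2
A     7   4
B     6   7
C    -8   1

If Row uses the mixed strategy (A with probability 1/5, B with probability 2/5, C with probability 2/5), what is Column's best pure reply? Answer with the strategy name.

C1

If Column plays C1, Row's expected payoff is (1/5)·7 + (2/5)·6 + (2/5)·(-8) = 3/5.
If Column plays C2, Row's expected payoff is (1/5)·4 + (2/5)·7 + (2/5)·1 = 4.
Column minimizes Row's payoff; the smallest is 3/5, so the best response is C1.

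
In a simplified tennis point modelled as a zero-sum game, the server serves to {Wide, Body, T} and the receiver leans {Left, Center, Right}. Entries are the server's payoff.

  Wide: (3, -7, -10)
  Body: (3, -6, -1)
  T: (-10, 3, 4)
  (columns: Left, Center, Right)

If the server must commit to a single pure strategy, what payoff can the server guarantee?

Row minima: Wide → -10, Body → -6, T → -10.
The best of these is -6.

-6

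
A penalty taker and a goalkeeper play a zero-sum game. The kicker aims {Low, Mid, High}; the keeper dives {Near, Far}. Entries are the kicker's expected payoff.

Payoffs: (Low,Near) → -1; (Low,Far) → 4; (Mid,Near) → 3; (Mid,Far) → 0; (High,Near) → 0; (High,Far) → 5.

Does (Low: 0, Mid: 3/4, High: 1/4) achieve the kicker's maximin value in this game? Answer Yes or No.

Against Near this mix gives (3/4)·3 + (1/4)·0 = 9/4.
Against Far this mix gives (3/4)·0 + (1/4)·5 = 5/4.
The keeper will play Far, holding the kicker to 5/4. Shifting weight toward the row that does better against Far would raise this floor (the equalizing mix achieves 15/8 against both Far and Near), so the proposed strategy is not optimal.

No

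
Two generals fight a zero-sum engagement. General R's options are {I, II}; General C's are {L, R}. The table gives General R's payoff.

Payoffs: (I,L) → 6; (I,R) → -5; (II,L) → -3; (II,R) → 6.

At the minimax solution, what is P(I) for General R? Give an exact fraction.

9/20

Row minima: I → -5, II → -3; maximin = -3.
Column maxima: L → 6, R → 6; minimax = 6.
-3 ≠ 6, so there is no saddle point; optimal play is mixed.
Let General R play I with probability p. Expected payoff against L: 6p + (-3)(1−p) = 9p − 3; against R: (-5)p + 6(1−p) = −11p + 6.
Setting these equal: 9p − 3 = −11p + 6 ⇒ 20p = 9 ⇒ p = 9/20, and the value is (9)·(9/20) − 3 = 21/20.
For General C: with q = P(L), equating I's and II's payoffs gives 11q − 5 = −9q + 6 ⇒ q = 11/20.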